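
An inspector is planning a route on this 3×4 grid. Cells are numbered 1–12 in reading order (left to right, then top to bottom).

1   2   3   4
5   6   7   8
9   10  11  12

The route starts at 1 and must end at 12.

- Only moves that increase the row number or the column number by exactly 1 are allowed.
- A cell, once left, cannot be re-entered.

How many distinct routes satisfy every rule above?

A right/down-only route from 1 to 12 makes exactly 2 down-moves and 3 right-moves in some order.
With no other constraints that would be C(5,2) = 10 routes.
That gives 10 routes.

10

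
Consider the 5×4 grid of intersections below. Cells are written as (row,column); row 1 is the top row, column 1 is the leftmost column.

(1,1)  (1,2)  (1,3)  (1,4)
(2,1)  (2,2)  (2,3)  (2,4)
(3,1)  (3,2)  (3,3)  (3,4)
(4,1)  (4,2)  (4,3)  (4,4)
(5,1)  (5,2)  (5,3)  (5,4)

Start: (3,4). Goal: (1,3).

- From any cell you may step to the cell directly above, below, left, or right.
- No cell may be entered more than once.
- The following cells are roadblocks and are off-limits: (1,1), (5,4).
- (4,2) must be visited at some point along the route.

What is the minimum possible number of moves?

7

Any route passes through (4,2) somewhere between (3,4) and (1,3). Summing Manhattan distances along the two legs ((3,4) → (4,2) → (1,3)) gives a lower bound of 3 + 4 = 7 moves.
A route of 7 moves achieves this: (3,4) → (4,4) → (4,3) → (4,2) → (3,2) → (2,2) → (1,2) → (1,3).
Since 7 matches the lower bound, it is optimal.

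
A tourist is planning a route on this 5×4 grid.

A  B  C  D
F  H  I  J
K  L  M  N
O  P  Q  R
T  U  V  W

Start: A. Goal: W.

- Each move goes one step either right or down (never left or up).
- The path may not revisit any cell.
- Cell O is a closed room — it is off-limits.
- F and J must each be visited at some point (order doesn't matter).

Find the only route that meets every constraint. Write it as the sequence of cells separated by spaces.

Moves only go right or down, so the column and row indices never decrease.
Route from A: down 1 to F, right 3 to J, down 3 to W — 7 moves in all.
Check: all required cells visited.

A F H I J N R W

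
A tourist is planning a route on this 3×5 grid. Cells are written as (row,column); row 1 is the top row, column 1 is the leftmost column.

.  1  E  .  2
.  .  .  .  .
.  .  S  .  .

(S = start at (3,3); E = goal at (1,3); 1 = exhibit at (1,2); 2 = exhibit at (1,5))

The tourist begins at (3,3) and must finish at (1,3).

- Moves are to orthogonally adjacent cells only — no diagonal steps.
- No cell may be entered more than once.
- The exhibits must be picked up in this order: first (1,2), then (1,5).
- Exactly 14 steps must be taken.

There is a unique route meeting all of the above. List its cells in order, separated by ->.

(3,3) -> (3,2) -> (3,1) -> (2,1) -> (1,1) -> (1,2) -> (2,2) -> (2,3) -> (2,4) -> (3,4) -> (3,5) -> (2,5) -> (1,5) -> (1,4) -> (1,3)

The waypoints must appear in the order (1,2), (1,5), with no cell reused.
Route from (3,3): left 2 to (3,1), up 2 to (1,1), right 1 to (1,2), down 1 to (2,2), right 2 to (2,4), down 1 to (3,4), right 1 to (3,5), up 2 to (1,5), left 2 to (1,3) — 14 moves in all.
Check: order respected (1 at step 5, 2 at step 12); 14 moves as required.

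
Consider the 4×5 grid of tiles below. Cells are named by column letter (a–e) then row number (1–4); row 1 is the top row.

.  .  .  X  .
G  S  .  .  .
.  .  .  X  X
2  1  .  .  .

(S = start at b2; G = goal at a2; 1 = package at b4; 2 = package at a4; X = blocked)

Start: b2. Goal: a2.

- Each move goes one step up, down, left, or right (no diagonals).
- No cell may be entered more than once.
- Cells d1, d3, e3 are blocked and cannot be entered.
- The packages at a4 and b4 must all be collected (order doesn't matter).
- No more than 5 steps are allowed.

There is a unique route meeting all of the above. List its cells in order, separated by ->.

b2 -> b3 -> b4 -> a4 -> a3 -> a2

Any route must reach a4 and b4 and still end at a2 within 5 moves, so the order of the required stops is forced.
Route from b2: 2× down (reaching b4), left to a4, 2× up (reaching a2) — 5 moves in all.
Check: all required cells visited; 5 ≤ 5 moves.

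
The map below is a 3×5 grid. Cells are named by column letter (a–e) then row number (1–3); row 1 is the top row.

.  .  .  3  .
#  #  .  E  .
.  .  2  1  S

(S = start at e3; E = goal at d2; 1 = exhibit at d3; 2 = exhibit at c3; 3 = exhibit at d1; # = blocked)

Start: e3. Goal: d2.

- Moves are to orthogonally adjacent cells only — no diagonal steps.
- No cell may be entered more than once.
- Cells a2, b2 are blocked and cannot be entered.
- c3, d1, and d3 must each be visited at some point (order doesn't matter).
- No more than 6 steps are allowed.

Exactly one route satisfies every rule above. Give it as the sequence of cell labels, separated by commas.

e3, d3, c3, c2, c1, d1, d2

The budget equals the shortest possible length, so every move has to be on a shortest route through the required cells.
Route from e3: left 2 to c3, up 2 to c1, right 1 to d1, down 1 to d2 — 6 moves in all.
Check: all required cells visited; 6 ≤ 6 moves.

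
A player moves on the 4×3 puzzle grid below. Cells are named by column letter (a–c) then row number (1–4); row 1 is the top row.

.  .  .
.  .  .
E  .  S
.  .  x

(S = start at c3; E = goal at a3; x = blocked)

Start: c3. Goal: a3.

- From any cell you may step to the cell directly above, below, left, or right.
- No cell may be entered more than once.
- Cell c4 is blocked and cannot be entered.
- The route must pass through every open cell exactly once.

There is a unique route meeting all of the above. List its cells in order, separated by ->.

c3 -> c2 -> c1 -> b1 -> a1 -> a2 -> b2 -> b3 -> b4 -> a4 -> a3

Need to visit all 11 open cells exactly once, starting at c3 and ending at a3.
Cell c1 has only two open neighbours (c2 and b1), so the path must pass straight through it: one of those is the cell it's entered from and the other is where it exits.
Route from c3: up 2 to c1, left 2 to a1, down 1 to a2, right 1 to b2, down 2 to b4, left 1 to a4, up 1 to a3 — 10 moves in all.
Check: all 11 open cells covered.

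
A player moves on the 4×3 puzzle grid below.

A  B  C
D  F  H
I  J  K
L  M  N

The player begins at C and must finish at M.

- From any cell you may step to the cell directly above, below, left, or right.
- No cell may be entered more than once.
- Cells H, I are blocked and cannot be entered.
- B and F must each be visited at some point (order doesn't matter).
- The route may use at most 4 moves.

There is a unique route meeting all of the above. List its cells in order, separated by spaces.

The 4-move cap with required stops at B, F leaves no slack for detours.
Route from C: left to B, 3× down (reaching M) — 4 moves in all.
Check: all required cells visited; 4 ≤ 4 moves.

C B F J M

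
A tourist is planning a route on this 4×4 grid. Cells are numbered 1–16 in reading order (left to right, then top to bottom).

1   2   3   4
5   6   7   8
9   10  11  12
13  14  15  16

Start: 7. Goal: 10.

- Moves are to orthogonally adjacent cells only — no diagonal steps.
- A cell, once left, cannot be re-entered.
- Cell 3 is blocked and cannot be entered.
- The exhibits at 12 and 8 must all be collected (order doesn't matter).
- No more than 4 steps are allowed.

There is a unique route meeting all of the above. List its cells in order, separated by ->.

7 -> 8 -> 12 -> 11 -> 10

Any route must reach 12 and 8 and still end at 10 within 4 moves, so the order of the required stops is forced.
Route from 7: right to 8, down to 12, 2× left (reaching 10) — 4 moves in all.
Check: all required cells visited; 4 ≤ 4 moves.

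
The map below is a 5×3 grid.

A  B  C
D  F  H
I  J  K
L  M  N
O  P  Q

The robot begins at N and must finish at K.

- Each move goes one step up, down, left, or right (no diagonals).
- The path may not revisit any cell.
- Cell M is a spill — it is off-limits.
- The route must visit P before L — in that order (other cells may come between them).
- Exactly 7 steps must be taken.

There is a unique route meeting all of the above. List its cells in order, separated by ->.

N -> Q -> P -> O -> L -> I -> J -> K

The waypoints must appear in the order P, L, with no cell reused.
Route from N: down 1 to Q, left 2 to O, up 2 to I, right 2 to K — 7 moves in all.
Check: order respected (P at step 2, L at step 4); 7 moves as required.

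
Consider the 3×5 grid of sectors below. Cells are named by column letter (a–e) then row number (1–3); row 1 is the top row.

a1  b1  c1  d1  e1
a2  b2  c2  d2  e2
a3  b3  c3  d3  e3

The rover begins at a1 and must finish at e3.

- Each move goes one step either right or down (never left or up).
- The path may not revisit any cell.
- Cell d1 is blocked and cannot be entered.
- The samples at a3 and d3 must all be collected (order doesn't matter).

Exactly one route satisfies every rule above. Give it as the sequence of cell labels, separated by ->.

a1 -> a2 -> a3 -> b3 -> c3 -> d3 -> e3

Moves only go right or down, so the column and row indices never decrease.
Route from a1: down 2 to a3, right 4 to e3 — 6 moves in all.
Check: all required cells visited.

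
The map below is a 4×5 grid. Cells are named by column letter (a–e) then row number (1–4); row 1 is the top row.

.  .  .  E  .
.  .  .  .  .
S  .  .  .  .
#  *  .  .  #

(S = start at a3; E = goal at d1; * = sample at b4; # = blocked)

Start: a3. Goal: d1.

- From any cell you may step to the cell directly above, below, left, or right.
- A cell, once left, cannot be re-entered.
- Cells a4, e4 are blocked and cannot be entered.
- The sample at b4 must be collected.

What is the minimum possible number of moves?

7

Any route passes through b4 somewhere between a3 and d1. Summing Manhattan distances along the two legs (a3 → b4 → d1) gives a lower bound of 2 + 5 = 7 moves.
A route of 7 moves achieves this: a3 → b3 → b4 → c4 → c3 → c2 → c1 → d1.
Since 7 matches the lower bound, it is optimal.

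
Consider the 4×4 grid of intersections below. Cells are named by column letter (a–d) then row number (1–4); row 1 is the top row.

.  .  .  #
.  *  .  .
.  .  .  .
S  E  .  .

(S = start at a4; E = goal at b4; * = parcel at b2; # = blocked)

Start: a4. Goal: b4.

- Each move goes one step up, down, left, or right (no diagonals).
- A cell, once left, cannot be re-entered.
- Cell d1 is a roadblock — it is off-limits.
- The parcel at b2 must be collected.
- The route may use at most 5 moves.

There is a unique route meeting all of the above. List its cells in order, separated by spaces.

The 5-move cap with required stops at b2 leaves no slack for detours.
Route from a4: up 2 to a2, right 1 to b2, down 2 to b4 — 5 moves in all.
Check: all required cells visited; 5 ≤ 5 moves.

a4 a3 a2 b2 b3 b4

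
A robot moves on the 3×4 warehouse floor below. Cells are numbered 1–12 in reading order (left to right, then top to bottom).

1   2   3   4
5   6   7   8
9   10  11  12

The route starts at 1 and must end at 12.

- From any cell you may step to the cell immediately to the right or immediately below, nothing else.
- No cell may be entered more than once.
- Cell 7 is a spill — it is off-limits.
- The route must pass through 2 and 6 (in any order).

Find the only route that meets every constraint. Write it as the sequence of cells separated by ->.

Moves only go right or down, so the column and row indices never decrease.
Route from 1: right 1 to 2, down 2 to 10, right 2 to 12 — 5 moves in all.
Check: all required cells visited.

1 -> 2 -> 6 -> 10 -> 11 -> 12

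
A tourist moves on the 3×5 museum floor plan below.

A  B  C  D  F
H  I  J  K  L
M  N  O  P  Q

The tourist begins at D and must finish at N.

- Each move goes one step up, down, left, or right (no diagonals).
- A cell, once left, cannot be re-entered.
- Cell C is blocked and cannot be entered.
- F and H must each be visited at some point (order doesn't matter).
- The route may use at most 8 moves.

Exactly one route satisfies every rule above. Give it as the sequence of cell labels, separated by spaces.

D F L K J I H M N

The budget equals the shortest possible length, so every move has to be on a shortest route through the required cells.
Route from D: right to F, down to L, 4× left (reaching H), down to M, right to N — 8 moves in all.
Check: all required cells visited; 8 ≤ 8 moves.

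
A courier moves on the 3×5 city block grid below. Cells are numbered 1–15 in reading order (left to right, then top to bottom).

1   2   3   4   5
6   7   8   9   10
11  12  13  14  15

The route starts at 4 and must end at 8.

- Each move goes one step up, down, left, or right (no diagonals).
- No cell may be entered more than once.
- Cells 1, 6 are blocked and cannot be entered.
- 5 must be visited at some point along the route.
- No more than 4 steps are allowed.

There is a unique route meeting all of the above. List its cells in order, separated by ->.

The 4-move cap with required stops at 5 leaves no slack for detours.
Route from 4: right to 5, down to 10, 2× left (reaching 8) — 4 moves in all.
Check: all required cells visited; 4 ≤ 4 moves.

4 -> 5 -> 10 -> 9 -> 8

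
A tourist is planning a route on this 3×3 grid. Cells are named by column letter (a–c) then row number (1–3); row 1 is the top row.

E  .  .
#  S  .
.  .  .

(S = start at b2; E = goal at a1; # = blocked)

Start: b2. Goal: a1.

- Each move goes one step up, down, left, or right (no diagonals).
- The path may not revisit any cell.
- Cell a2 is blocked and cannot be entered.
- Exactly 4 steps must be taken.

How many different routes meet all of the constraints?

Need simple routes of exactly 4 moves from b2 to a1 (Manhattan distance 2, so 1 moves are spent on a detour and 1 undoing it).
Enumerating: b2 c2 c1 b1 a1.
That gives 1 route.

1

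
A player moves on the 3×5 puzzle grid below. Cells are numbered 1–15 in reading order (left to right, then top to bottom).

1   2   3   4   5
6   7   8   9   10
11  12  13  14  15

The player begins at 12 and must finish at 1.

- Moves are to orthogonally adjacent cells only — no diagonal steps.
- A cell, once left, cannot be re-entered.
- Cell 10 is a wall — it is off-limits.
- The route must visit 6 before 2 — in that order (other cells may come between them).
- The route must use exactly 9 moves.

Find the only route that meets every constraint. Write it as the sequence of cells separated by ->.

12 -> 11 -> 6 -> 7 -> 8 -> 9 -> 4 -> 3 -> 2 -> 1

The waypoints must appear in the order 6, 2, with no cell reused.
Route from 12: left 1 to 11, up 1 to 6, right 3 to 9, up 1 to 4, left 3 to 1 — 9 moves in all.
Check: order respected (6 at step 2, 2 at step 8); 9 moves as required.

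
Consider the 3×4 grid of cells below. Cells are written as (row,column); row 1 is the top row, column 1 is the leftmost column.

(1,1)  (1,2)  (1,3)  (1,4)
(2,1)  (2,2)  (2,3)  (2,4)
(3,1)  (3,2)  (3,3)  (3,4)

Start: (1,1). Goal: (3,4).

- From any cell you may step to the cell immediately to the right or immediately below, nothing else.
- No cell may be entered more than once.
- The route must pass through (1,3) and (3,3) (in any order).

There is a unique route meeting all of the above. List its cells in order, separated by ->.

(1,1) -> (1,2) -> (1,3) -> (2,3) -> (3,3) -> (3,4)

Moves only go right or down, so the column and row indices never decrease.
Route from (1,1): 2× right (reaching (1,3)), 2× down (reaching (3,3)), right to (3,4) — 5 moves in all.
Check: all required cells visited.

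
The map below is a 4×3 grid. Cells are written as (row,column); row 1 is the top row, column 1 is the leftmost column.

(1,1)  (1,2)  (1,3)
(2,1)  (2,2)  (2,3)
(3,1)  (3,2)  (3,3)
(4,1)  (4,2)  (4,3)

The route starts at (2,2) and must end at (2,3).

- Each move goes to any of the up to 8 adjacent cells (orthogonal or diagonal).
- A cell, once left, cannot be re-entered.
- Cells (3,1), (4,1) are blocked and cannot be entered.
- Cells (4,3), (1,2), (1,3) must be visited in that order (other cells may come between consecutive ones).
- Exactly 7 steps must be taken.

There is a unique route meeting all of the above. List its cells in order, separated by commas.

(2,2), (3,3), (4,3), (3,2), (2,1), (1,2), (1,3), (2,3)

The waypoints must appear in the order (4,3), (1,2), (1,3), with no cell reused.
Route from (2,2): down-right 1 to (3,3), down 1 to (4,3), up-left 2 to (2,1), up-right 1 to (1,2), right 1 to (1,3), down 1 to (2,3) — 7 moves in all.
Check: order respected ((4,3) at step 2, (1,2) at step 5, (1,3) at step 6); 7 moves as required.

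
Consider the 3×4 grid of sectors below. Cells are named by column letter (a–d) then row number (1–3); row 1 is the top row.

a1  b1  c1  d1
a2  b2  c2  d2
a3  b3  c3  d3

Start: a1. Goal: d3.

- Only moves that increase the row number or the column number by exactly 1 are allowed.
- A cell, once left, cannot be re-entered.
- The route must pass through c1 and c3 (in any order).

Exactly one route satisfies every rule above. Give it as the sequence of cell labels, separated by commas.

a1, b1, c1, c2, c3, d3

Moves only go right or down, so the column and row indices never decrease.
Route from a1: right 2 to c1, down 2 to c3, right 1 to d3 — 5 moves in all.
Check: all required cells visited.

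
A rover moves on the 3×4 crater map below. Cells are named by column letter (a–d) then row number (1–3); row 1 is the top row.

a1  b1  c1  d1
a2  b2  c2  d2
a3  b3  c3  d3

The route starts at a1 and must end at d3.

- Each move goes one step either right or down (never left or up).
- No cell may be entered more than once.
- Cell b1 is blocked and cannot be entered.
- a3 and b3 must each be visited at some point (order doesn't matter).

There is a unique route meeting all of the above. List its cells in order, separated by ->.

a1 -> a2 -> a3 -> b3 -> c3 -> d3

Moves only go right or down, so the column and row indices never decrease.
Route from a1: 2× down (reaching a3), 3× right (reaching d3) — 5 moves in all.
Check: all required cells visited.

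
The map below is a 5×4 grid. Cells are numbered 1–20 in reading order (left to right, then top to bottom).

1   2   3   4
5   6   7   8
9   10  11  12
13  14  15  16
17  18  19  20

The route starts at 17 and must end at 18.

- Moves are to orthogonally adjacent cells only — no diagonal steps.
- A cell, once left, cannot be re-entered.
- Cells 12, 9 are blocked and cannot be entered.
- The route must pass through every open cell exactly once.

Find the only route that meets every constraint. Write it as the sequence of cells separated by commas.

17, 13, 14, 10, 6, 5, 1, 2, 3, 4, 8, 7, 11, 15, 16, 20, 19, 18

Need to visit all 18 open cells exactly once, starting at 17 and ending at 18.
Route from 17: up to 13, right to 14, 2× up (reaching 6), left to 5, up to 1, 3× right (reaching 4), down to 8, left to 7, 2× down (reaching 15), right to 16, down to 20, 2× left (reaching 18) — 17 moves in all.
Check: all 18 open cells covered.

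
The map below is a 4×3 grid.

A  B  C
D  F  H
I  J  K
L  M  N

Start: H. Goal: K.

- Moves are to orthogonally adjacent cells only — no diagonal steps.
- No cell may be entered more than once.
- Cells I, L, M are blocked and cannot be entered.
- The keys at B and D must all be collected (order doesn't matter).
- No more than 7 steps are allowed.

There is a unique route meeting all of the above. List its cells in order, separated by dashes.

The 7-move cap with required stops at B, D leaves no slack for detours.
Route from H: up 1 to C, left 2 to A, down 1 to D, right 1 to F, down 1 to J, right 1 to K — 7 moves in all.
Check: all required cells visited; 7 ≤ 7 moves.

H - C - B - A - D - F - J - K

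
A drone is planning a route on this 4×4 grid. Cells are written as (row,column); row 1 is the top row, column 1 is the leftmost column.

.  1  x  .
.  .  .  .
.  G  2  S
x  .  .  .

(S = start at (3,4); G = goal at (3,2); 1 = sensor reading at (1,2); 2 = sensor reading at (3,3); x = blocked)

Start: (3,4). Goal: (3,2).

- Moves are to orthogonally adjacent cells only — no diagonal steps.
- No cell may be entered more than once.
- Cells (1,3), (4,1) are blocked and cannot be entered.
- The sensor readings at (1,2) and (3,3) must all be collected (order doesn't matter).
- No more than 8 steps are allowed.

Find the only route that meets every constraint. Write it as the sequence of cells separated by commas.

The 8-move cap with required stops at (1,2), (3,3) leaves no slack for detours.
Route from (3,4): left to (3,3), up to (2,3), left to (2,2), up to (1,2), left to (1,1), 2× down (reaching (3,1)), right to (3,2) — 8 moves in all.
Check: all required cells visited; 8 ≤ 8 moves.

(3,4), (3,3), (2,3), (2,2), (1,2), (1,1), (2,1), (3,1), (3,2)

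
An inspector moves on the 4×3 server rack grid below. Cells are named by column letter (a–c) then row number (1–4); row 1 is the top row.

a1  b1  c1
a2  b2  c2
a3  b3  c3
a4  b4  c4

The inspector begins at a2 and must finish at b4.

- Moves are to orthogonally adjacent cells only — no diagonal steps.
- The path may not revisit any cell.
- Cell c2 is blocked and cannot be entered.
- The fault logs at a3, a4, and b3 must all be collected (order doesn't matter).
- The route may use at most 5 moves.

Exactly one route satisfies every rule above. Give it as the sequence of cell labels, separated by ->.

a2 -> b2 -> b3 -> a3 -> a4 -> b4

Any route must reach a3, a4, and b3 and still end at b4 within 5 moves, so the order of the required stops is forced.
Route from a2: right to b2, down to b3, left to a3, down to a4, right to b4 — 5 moves in all.
Check: all required cells visited; 5 ≤ 5 moves.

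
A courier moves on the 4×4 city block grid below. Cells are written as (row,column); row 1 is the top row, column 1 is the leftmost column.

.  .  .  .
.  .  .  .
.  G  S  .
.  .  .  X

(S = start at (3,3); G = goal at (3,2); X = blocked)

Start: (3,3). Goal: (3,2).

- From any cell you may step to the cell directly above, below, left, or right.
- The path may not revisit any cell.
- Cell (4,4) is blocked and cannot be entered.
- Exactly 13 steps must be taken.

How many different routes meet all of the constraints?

2

Need simple routes of exactly 13 moves from (3,3) to (3,2) (Manhattan distance 1, so 6 moves are spent on a detour and 6 undoing it).
Enumerating: (3,3) (4,3) (4,2) (4,1) (3,1) (2,1) (1,1) (1,2) (1,3) (1,4) (2,4) (2,3) (2,2) (3,2) | (3,3) (3,4) (2,4) (1,4) (1,3) (2,3) (2,2) (1,2) (1,1) (2,1) (3,1) (4,1) (4,2) (3,2).
That gives 2 routes.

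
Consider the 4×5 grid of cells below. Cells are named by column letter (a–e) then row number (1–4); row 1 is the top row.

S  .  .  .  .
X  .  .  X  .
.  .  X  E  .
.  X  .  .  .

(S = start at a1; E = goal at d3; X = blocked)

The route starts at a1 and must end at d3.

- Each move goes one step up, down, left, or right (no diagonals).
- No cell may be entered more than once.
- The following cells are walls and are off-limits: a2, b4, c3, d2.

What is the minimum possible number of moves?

The Manhattan distance from a1 to d3 is |1−3| + |1−4| = 5, so at least 5 moves are needed.
That bound ignores the blocked cells. Measuring each leg by the fewest moves that actually steer around them (a1→d3: 7) raises the lower bound to 7.
A route of 7 moves exists: a1 → b1 → c1 → d1 → e1 → e2 → e3 → d3.
Since 7 matches that lower bound, it is optimal.

7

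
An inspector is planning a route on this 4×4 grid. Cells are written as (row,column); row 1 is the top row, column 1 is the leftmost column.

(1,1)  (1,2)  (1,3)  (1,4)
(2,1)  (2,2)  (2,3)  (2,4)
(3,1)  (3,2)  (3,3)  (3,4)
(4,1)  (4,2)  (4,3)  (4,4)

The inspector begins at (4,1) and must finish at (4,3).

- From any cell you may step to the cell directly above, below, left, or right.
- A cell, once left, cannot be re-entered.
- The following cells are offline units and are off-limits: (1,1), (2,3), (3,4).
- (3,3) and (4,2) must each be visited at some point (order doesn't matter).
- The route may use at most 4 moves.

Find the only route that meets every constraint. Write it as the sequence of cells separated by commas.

(4,1), (4,2), (3,2), (3,3), (4,3)

The budget equals the shortest possible length, so every move has to be on a shortest route through the required cells.
Route from (4,1): right to (4,2), up to (3,2), right to (3,3), down to (4,3) — 4 moves in all.
Check: all required cells visited; 4 ≤ 4 moves.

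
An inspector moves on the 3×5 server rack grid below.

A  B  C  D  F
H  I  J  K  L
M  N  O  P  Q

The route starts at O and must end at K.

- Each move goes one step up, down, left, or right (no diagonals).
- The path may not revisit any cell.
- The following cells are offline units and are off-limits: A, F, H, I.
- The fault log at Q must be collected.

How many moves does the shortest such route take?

Any route passes through Q somewhere between O and K. Summing Manhattan distances along the two legs (O → Q → K) gives a lower bound of 2 + 2 = 4 moves.
A route of 4 moves achieves this: O → P → Q → L → K.
Since 4 matches the lower bound, it is optimal.

4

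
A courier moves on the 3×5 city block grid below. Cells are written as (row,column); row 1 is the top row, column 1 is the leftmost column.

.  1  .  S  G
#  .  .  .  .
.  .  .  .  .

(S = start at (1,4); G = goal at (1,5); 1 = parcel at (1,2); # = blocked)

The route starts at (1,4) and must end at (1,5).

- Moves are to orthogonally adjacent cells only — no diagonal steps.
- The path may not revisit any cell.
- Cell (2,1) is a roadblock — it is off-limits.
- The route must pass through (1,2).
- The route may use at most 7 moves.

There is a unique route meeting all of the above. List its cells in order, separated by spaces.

(1,4) (1,3) (1,2) (2,2) (2,3) (2,4) (2,5) (1,5)

The budget equals the shortest possible length, so every move has to be on a shortest route through the required cells.
Route from (1,4): 2× left (reaching (1,2)), down to (2,2), 3× right (reaching (2,5)), up to (1,5) — 7 moves in all.
Check: all required cells visited; 7 ≤ 7 moves.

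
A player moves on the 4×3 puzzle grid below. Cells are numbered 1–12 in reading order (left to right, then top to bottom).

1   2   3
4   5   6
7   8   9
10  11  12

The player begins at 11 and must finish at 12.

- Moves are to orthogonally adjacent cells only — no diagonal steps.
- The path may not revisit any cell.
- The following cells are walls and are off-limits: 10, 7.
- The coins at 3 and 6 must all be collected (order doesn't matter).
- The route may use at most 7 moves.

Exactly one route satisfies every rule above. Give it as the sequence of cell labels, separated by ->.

The 7-move cap with required stops at 3, 6 leaves no slack for detours.
Route from 11: 3× up (reaching 2), right to 3, 3× down (reaching 12) — 7 moves in all.
Check: all required cells visited; 7 ≤ 7 moves.

11 -> 8 -> 5 -> 2 -> 3 -> 6 -> 9 -> 12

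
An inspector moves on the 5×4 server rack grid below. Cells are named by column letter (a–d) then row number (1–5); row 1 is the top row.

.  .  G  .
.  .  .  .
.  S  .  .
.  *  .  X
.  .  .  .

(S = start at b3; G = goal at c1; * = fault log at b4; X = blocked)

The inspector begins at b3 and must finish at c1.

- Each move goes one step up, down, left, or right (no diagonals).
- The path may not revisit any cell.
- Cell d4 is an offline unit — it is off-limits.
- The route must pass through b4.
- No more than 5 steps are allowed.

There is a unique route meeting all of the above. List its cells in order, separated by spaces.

The budget equals the shortest possible length, so every move has to be on a shortest route through the required cells.
Route from b3: down to b4, right to c4, 3× up (reaching c1) — 5 moves in all.
Check: all required cells visited; 5 ≤ 5 moves.

b3 b4 c4 c3 c2 c1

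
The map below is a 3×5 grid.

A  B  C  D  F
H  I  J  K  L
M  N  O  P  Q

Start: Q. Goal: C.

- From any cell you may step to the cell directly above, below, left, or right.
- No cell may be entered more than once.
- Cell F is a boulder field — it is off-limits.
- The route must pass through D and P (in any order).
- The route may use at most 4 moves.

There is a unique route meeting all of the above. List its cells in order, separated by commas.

The 4-move cap with required stops at D, P leaves no slack for detours.
Route from Q: left 1 to P, up 2 to D, left 1 to C — 4 moves in all.
Check: all required cells visited; 4 ≤ 4 moves.

Q, P, K, D, C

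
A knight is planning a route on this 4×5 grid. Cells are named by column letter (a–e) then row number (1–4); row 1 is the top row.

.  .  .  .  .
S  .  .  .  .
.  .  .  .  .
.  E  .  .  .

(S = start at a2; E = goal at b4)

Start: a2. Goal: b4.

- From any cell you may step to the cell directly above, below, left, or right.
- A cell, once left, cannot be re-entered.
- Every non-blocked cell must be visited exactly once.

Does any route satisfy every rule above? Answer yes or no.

One route that works: a2 → a1 → b1 → b2 → c2 → c1 → d1 → e1 → e2 → d2 → d3 → e3 → e4 → d4 → c4 → c3 → b3 → a3 → a4 → b4.

yes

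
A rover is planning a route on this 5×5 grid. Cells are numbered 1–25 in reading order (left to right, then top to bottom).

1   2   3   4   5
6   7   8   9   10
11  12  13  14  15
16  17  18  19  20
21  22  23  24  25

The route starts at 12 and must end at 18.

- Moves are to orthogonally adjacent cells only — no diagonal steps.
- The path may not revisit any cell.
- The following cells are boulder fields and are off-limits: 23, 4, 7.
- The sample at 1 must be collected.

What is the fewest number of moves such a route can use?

Any route passes through 1 somewhere between 12 and 18. Summing Manhattan distances along the two legs (12 → 1 → 18) gives a lower bound of 3 + 5 = 8 moves.
A route of 8 moves achieves this: 12 → 11 → 6 → 1 → 2 → 3 → 8 → 13 → 18.
Since 8 matches the lower bound, it is optimal.

8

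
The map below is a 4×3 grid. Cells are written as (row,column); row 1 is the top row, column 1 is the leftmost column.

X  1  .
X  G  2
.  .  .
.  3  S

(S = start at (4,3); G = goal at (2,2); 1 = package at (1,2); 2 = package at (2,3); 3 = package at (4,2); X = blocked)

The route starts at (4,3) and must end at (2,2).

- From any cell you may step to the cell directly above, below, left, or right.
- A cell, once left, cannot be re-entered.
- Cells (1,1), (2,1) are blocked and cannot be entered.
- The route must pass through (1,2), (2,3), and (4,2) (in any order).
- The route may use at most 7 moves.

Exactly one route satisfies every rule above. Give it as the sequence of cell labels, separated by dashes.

The budget equals the shortest possible length, so every move has to be on a shortest route through the required cells.
Route from (4,3): left to (4,2), up to (3,2), right to (3,3), 2× up (reaching (1,3)), left to (1,2), down to (2,2) — 7 moves in all.
Check: all required cells visited; 7 ≤ 7 moves.

(4,3) - (4,2) - (3,2) - (3,3) - (2,3) - (1,3) - (1,2) - (2,2)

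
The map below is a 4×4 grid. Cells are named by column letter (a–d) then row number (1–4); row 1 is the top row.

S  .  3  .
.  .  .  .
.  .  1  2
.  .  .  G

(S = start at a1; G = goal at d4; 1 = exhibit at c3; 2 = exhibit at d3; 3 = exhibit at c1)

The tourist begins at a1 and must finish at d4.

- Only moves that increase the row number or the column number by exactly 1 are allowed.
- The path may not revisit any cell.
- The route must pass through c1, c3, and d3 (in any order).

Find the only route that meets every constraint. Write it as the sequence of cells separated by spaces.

Moves only go right or down, so the column and row indices never decrease.
Route from a1: 2× right (reaching c1), 2× down (reaching c3), right to d3, down to d4 — 6 moves in all.
Check: all required cells visited.

a1 b1 c1 c2 c3 d3 d4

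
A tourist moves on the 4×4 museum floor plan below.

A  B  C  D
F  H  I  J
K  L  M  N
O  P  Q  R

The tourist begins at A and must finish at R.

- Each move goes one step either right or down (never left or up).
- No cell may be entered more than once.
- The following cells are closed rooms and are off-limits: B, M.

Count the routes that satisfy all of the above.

A right/down-only route from A to R makes exactly 3 down-moves and 3 right-moves in some order.
With no other constraints that would be C(6,3) = 20 routes.
Subtract routes through each blocked cell (inclusion–exclusion for overlaps): − through B: 10 − through M: 12 + through B&M: 6 → 4.
That gives 4 routes.

4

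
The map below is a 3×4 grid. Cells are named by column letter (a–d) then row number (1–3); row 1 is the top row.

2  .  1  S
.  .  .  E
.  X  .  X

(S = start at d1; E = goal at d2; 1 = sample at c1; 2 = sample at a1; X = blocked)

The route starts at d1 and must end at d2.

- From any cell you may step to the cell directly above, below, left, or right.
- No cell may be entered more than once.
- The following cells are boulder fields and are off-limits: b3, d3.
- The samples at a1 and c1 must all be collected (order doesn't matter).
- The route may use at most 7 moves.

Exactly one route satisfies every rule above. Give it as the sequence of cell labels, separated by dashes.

The 7-move cap with required stops at a1, c1 leaves no slack for detours.
Route from d1: left 3 to a1, down 1 to a2, right 3 to d2 — 7 moves in all.
Check: all required cells visited; 7 ≤ 7 moves.

d1 - c1 - b1 - a1 - a2 - b2 - c2 - d2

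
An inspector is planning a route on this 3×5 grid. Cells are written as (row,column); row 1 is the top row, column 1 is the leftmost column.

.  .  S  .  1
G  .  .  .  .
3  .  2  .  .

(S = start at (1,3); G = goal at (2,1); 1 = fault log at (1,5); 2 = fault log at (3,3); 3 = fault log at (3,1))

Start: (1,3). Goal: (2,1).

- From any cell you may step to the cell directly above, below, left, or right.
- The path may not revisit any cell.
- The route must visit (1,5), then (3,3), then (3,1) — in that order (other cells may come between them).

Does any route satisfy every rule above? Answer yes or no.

yes

One route that works: (1,3) → (1,4) → (1,5) → (2,5) → (3,5) → (3,4) → (3,3) → (3,2) → (3,1) → (2,1).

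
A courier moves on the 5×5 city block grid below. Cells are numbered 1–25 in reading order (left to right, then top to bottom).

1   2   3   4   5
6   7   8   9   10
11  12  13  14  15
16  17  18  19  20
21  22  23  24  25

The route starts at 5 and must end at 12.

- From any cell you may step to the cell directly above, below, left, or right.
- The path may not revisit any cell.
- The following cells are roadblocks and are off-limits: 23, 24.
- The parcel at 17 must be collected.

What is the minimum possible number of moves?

7

Any route passes through 17 somewhere between 5 and 12. Summing Manhattan distances along the two legs (5 → 17 → 12) gives a lower bound of 6 + 1 = 7 moves.
A route of 7 moves achieves this: 5 → 10 → 15 → 20 → 19 → 18 → 17 → 12.
Since 7 matches the lower bound, it is optimal.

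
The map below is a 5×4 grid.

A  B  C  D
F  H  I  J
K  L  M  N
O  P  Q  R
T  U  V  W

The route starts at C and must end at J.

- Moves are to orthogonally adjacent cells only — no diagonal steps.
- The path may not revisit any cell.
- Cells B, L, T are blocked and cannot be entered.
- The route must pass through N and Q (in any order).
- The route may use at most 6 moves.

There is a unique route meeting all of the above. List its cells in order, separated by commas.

The budget equals the shortest possible length, so every move has to be on a shortest route through the required cells.
Route from C: down 3 to Q, right 1 to R, up 2 to J — 6 moves in all.
Check: all required cells visited; 6 ≤ 6 moves.

C, I, M, Q, R, N, J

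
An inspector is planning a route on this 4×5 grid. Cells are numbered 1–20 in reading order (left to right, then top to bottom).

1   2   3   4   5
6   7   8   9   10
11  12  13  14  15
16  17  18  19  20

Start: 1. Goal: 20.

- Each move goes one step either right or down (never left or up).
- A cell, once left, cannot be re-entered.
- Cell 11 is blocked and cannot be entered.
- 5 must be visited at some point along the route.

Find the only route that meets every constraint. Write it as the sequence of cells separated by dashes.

1 - 2 - 3 - 4 - 5 - 10 - 15 - 20

Moves only go right or down, so the column and row indices never decrease.
Route from 1: right 4 to 5, down 3 to 20 — 7 moves in all.
Check: all required cells visited.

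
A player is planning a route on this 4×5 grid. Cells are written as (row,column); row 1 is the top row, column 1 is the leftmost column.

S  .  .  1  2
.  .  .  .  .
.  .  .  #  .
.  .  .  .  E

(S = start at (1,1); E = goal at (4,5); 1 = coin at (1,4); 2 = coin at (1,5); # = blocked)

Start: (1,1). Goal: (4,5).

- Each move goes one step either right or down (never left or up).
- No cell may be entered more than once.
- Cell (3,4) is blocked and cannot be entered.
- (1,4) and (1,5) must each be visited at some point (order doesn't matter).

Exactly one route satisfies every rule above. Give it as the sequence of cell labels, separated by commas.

Moves only go right or down, so the column and row indices never decrease.
Route from (1,1): right 4 to (1,5), down 3 to (4,5) — 7 moves in all.
Check: all required cells visited.

(1,1), (1,2), (1,3), (1,4), (1,5), (2,5), (3,5), (4,5)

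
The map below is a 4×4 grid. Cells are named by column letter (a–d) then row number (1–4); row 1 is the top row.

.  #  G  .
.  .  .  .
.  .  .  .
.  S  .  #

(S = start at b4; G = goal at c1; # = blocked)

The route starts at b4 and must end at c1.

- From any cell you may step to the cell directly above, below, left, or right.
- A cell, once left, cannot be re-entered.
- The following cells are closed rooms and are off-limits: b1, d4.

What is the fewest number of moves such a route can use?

4

The Manhattan distance from b4 to c1 is |4−1| + |2−3| = 4, so at least 4 moves are needed.
A route of 4 moves achieves this: b4 → b3 → b2 → c2 → c1.
Since 4 matches the lower bound, it is optimal.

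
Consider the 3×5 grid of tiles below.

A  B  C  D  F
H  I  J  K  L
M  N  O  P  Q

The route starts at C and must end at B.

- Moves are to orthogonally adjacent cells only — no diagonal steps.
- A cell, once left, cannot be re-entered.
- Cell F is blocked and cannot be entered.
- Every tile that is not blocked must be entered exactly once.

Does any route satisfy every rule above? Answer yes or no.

One route that works: C → D → K → L → Q → P → O → J → I → N → M → H → A → B.

yes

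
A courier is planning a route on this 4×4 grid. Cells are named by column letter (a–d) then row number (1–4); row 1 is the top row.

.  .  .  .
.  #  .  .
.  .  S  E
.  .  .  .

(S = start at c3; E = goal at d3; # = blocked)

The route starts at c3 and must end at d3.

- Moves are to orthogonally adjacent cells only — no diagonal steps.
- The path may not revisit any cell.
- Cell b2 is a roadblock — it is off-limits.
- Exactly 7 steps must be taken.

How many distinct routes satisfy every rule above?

Need simple routes of exactly 7 moves from c3 to d3 (Manhattan distance 1, so 3 moves are spent on a detour and 3 undoing it).
Enumerating: c3 b3 a3 a4 b4 c4 d4 d3.
That gives 1 route.

1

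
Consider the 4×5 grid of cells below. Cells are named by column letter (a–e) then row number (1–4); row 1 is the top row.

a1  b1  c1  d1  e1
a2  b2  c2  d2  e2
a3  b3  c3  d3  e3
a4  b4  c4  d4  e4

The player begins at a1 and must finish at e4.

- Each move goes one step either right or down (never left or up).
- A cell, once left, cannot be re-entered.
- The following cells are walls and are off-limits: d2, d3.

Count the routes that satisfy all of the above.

11

A right/down-only route from a1 to e4 makes exactly 3 down-moves and 4 right-moves in some order.
With no other constraints that would be C(7,3) = 35 routes.
Subtract routes through each blocked cell (inclusion–exclusion for overlaps): − through d2: 12 − through d3: 20 + through d2&d3: 8 → 11.
That gives 11 routes.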